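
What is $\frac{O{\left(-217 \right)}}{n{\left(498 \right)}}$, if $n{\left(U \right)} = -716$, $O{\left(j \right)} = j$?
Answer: $\frac{217}{716} \approx 0.30307$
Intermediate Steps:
$\frac{O{\left(-217 \right)}}{n{\left(498 \right)}} = - \frac{217}{-716} = \left(-217\right) \left(- \frac{1}{716}\right) = \frac{217}{716}$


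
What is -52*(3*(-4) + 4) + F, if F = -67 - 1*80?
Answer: 269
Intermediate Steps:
F = -147 (F = -67 - 80 = -147)
-52*(3*(-4) + 4) + F = -52*(3*(-4) + 4) - 147 = -52*(-12 + 4) - 147 = -52*(-8) - 147 = 416 - 147 = 269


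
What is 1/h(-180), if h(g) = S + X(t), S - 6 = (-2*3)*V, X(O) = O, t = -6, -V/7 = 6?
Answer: 1/252 ≈ 0.0039683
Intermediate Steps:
V = -42 (V = -7*6 = -42)
S = 258 (S = 6 - 2*3*(-42) = 6 - 6*(-42) = 6 + 252 = 258)
h(g) = 252 (h(g) = 258 - 6 = 252)
1/h(-180) = 1/252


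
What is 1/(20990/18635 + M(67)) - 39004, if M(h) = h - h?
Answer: -163735065/4198 ≈ -39003.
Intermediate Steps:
M(h) = 0
1/(20990/18635 + M(67)) - 39004 = 1/(20990/18635 + 0) - 39004 = 1/(20990*(1/18635) + 0) - 39004 = 1/(4198/3727 + 0) - 39004 = 1/(4198/3727) - 39004 = 3727/4198 - 39004 = -163735065/4198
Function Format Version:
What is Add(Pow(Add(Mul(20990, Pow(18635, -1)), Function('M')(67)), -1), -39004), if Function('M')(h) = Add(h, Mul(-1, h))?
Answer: Rational(-163735065, 4198) ≈ -39003.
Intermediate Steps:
Function('M')(h) = 0
Add(Pow(Add(Mul(20990, Pow(18635, -1)), Function('M')(67)), -1), -39004) = Add(Pow(Add(Mul(20990, Pow(18635, -1)), 0), -1), -39004) = Add(Pow(Add(Mul(20990, Rational(1, 18635)), 0), -1), -39004) = Add(Pow(Add(Rational(4198, 3727), 0), -1), -39004) = Add(Pow(Rational(4198, 3727), -1), -39004) = Add(Rational(3727, 4198), -39004) = Rational(-163735065, 4198)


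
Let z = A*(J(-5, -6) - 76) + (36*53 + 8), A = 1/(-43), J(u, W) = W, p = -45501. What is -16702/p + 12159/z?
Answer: 8389006759/1250822490 ≈ 6.7068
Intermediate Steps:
A = -1/43 ≈ -0.023256
z = 82470/43 (z = -(-6 - 76)/43 + (36*53 + 8) = -1/43*(-82) + (1908 + 8) = 82/43 + 1916 = 82470/43 ≈ 1917.9)
-16702/p + 12159/z = -16702/(-45501) + 12159/(82470/43) = -16702*(-1/45501) + 12159*(43/82470) = 16702/45501 + 174279/27490 = 8389006759/1250822490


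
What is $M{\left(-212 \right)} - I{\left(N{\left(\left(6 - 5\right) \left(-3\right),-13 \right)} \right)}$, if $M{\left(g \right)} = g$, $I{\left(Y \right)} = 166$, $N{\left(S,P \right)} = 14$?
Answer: $-378$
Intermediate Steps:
$M{\left(-212 \right)} - I{\left(N{\left(\left(6 - 5\right) \left(-3\right),-13 \right)} \right)} = -212 - 166 = -378$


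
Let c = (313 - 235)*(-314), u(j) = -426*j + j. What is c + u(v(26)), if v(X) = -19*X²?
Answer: 5434208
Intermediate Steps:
u(j) = -425*j
c = -24492 (c = 78*(-314) = -24492)
c + u(v(26)) = -24492 - (-8075)*26² = -24492 - (-8075)*676 = -24492 - 425*(-12844) = -24492 + 5458700 = 5434208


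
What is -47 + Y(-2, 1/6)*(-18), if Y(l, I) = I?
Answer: -50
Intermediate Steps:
-47 + Y(-2, 1/6)*(-18) = -47 - 18/6 = -47 + (1/6)*(-18) = -47 - 3 = -50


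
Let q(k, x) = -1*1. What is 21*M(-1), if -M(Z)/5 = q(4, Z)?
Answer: 105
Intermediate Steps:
q(k, x) = -1
M(Z) = 5 (M(Z) = -5*(-1) = 5)
21*M(-1) = 21*5 = 105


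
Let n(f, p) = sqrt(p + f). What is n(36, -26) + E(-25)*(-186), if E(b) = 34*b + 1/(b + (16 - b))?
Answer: 1264707/8 + sqrt(10) ≈ 1.5809e+5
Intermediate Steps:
n(f, p) = sqrt(f + p)
E(b) = 1/16 + 34*b (E(b) = 34*b + 1/16 = 1/16 + 34*b)
n(36, -26) + E(-25)*(-186) = sqrt(36 - 26) + (1/16 + 34*(-25))*(-186) = sqrt(10) + (1/16 - 850)*(-186) = sqrt(10) - 13599/16*(-186) = sqrt(10) + 1264707/8 = 1264707/8 + sqrt(10)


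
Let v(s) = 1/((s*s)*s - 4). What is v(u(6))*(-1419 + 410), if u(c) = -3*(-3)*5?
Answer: -1009/91121 ≈ -0.011073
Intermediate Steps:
u(c) = 45 (u(c) = 9*5 = 45)
v(s) = 1/(-4 + s**3) (v(s) = 1/(s**2*s - 4) = 1/(s**3 - 4) = 1/(-4 + s**3))
v(u(6))*(-1419 + 410) = (-1419 + 410)/(-4 + 45**3) = -1009/(-4 + 91125) = -1009/91121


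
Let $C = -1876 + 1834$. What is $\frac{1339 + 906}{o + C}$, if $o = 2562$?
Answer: $\frac{449}{504} \approx 0.89087$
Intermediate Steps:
$C = -42$
$\frac{1339 + 906}{o + C} = \frac{1339 + 906}{2562 - 42} = \frac{2245}{2520} = 2245 \cdot \frac{1}{2520} = \frac{449}{504}$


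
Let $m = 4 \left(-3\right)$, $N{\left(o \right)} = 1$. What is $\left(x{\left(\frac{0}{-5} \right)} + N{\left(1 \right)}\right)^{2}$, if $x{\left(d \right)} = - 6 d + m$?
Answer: $121$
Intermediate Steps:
$m = -12$
$x{\left(d \right)} = -12 - 6 d$ ($x{\left(d \right)} = - 6 d - 12 = -12 - 6 d$)
$\left(x{\left(\frac{0}{-5} \right)} + N{\left(1 \right)}\right)^{2} = \left(\left(-12 - 6 \frac{0}{-5}\right) + 1\right)^{2} = \left(\left(-12 - 6 \cdot 0 \left(- \frac{1}{5}\right)\right) + 1\right)^{2} = \left(\left(-12 - 0\right) + 1\right)^{2} = \left(\left(-12 + 0\right) + 1\right)^{2} = \left(-12 + 1\right)^{2} = \left(-11\right)^{2} = 121$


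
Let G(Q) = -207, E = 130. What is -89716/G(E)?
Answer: 89716/207 ≈ 433.41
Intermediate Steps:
-89716/G(E) = -89716/(-207) = -89716*(-1/207) = 89716/207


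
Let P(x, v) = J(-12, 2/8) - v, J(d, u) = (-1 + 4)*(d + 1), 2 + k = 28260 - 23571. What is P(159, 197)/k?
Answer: -230/4687 ≈ -0.049072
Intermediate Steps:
k = 4687 (k = -2 + (28260 - 23571) = -2 + 4689 = 4687)
J(d, u) = 3 + 3*d (J(d, u) = 3*(1 + d) = 3 + 3*d)
P(x, v) = -33 - v (P(x, v) = (3 + 3*(-12)) - v = (3 - 36) - v = -33 - v)
P(159, 197)/k = (-33 - 1*197)/4687 = (-33 - 197)*(1/4687) = -230*1/4687 = -230/4687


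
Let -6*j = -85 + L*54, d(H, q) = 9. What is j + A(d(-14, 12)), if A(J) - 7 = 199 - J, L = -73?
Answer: 5209/6 ≈ 868.17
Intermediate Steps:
A(J) = 206 - J (A(J) = 7 + (199 - J) = 206 - J)
j = 4027/6 (j = -(-85 - 73*54)/6 = -(-85 - 3942)/6 = -1/6*(-4027) = 4027/6 ≈ 671.17)
j + A(d(-14, 12)) = 4027/6 + (206 - 1*9) = 4027/6 + (206 - 9) = 4027/6 + 197 = 5209/6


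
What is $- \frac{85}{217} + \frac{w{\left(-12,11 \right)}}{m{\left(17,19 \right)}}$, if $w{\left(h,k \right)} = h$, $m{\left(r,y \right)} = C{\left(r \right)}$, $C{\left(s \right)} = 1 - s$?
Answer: $\frac{311}{868} \approx 0.35829$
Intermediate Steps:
$m{\left(r,y \right)} = 1 - r$
$- \frac{85}{217} + \frac{w{\left(-12,11 \right)}}{m{\left(17,19 \right)}} = - \frac{85}{217} - \frac{12}{1 - 17} = \left(-85\right) \frac{1}{217} - \frac{12}{1 - 17} = - \frac{85}{217} - \frac{12}{-16} = - \frac{85}{217} - - \frac{3}{4} = - \frac{85}{217} + \frac{3}{4} = \frac{311}{868}$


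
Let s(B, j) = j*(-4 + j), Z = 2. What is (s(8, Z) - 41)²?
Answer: 2025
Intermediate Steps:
(s(8, Z) - 41)² = (2*(-4 + 2) - 41)² = (2*(-2) - 41)² = (-4 - 41)² = (-45)² = 2025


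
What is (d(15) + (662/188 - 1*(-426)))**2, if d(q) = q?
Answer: 1745986225/8836 ≈ 1.9760e+5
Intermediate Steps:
(d(15) + (662/188 - 1*(-426)))**2 = (15 + (662/188 - 1*(-426)))**2 = (15 + (662*(1/188) + 426))**2 = (15 + (331/94 + 426))**2 = (15 + 40375/94)**2 = (41785/94)**2 = 1745986225/8836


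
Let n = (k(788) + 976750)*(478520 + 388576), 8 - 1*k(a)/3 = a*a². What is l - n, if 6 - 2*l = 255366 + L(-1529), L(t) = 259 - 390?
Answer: 2543946667262435/2 ≈ 1.2720e+15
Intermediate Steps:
L(t) = -131
k(a) = 24 - 3*a³ (k(a) = 24 - 3*a*a² = 24 - 3*a³)
l = -255229/2 (l = 3 - (255366 - 131)/2 = 3 - ½*255235 = 3 - 255235/2 = -255229/2 ≈ -1.2761e+5)
n = -1271973333758832 (n = ((24 - 3*788³) + 976750)*(478520 + 388576) = ((24 - 3*489303872) + 976750)*867096 = ((24 - 1467911616) + 976750)*867096 = (-1467911592 + 976750)*867096 = -1466934842*867096 = -1271973333758832)
l - n = -255229/2 - 1*(-1271973333758832) = -255229/2 + 1271973333758832 = 2543946667262435/2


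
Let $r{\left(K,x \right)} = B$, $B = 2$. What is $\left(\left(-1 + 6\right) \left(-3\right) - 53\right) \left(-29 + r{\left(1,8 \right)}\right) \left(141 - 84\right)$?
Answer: $104652$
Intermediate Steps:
$r{\left(K,x \right)} = 2$
$\left(\left(-1 + 6\right) \left(-3\right) - 53\right) \left(-29 + r{\left(1,8 \right)}\right) \left(141 - 84\right) = \left(\left(-1 + 6\right) \left(-3\right) - 53\right) \left(-29 + 2\right) \left(141 - 84\right) = \left(5 \left(-3\right) - 53\right) \left(-27\right) 57 = \left(-15 - 53\right) \left(-27\right) 57 = \left(-68\right) \left(-27\right) 57 = 1836 \cdot 57 = 104652$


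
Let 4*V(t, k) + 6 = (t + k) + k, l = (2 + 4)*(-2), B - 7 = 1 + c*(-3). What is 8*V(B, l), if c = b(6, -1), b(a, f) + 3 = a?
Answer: -62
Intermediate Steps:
b(a, f) = -3 + a
c = 3 (c = -3 + 6 = 3)
B = -1 (B = 7 + (1 + 3*(-3)) = 7 + (1 - 9) = 7 - 8 = -1)
l = -12 (l = 6*(-2) = -12)
V(t, k) = -3/2 + k/2 + t/4 (V(t, k) = -3/2 + ((t + k) + k)/4 = -3/2 + ((k + t) + k)/4 = -3/2 + (t + 2*k)/4 = -3/2 + (k/2 + t/4) = -3/2 + k/2 + t/4)
8*V(B, l) = 8*(-3/2 + (1/2)*(-12) + (1/4)*(-1)) = 8*(-3/2 - 6 - 1/4) = 8*(-31/4) = -62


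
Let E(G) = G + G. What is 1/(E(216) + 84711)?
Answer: 1/85143 ≈ 1.1745e-5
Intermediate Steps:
E(G) = 2*G
1/(E(216) + 84711) = 1/(2*216 + 84711) = 1/(432 + 84711) = 1/85143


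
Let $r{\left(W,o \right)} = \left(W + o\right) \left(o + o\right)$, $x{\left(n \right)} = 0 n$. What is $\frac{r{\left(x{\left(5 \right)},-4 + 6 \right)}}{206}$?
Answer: $\frac{4}{103} \approx 0.038835$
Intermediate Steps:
$x{\left(n \right)} = 0$
$r{\left(W,o \right)} = 2 o \left(W + o\right)$ ($r{\left(W,o \right)} = \left(W + o\right) 2 o = 2 o \left(W + o\right)$)
$\frac{r{\left(x{\left(5 \right)},-4 + 6 \right)}}{206} = \frac{2 \left(-4 + 6\right) \left(0 + \left(-4 + 6\right)\right)}{206} = \frac{2 \cdot 2 \left(0 + 2\right)}{206} = \frac{2 \cdot 2 \cdot 2}{206} = \frac{1}{206} \cdot 8 = \frac{4}{103}$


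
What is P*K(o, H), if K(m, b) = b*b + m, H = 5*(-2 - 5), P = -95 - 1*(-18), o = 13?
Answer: -95326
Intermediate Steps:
P = -77 (P = -95 + 18 = -77)
H = -35 (H = 5*(-7) = -35)
K(m, b) = m + b**2 (K(m, b) = b**2 + m = m + b**2)
P*K(o, H) = -77*(13 + (-35)**2) = -77*(13 + 1225) = -77*1238 = -95326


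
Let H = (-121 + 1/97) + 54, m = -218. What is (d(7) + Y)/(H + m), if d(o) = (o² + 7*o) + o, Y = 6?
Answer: -10767/27644 ≈ -0.38949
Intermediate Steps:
H = -6498/97 (H = (-121 + 1/97) + 54 = -11736/97 + 54 = -6498/97 ≈ -66.990)
d(o) = o² + 8*o
(d(7) + Y)/(H + m) = (7*(8 + 7) + 6)/(-6498/97 - 218) = (7*15 + 6)/(-27644/97) = (105 + 6)*(-97/27644) = 111*(-97/27644) = -10767/27644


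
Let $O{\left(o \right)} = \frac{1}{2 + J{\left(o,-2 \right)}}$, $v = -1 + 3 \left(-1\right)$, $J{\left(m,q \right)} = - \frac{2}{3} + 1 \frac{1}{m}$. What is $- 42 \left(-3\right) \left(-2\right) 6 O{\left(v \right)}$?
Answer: $- \frac{18144}{13} \approx -1395.7$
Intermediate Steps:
$J{\left(m,q \right)} = - \frac{2}{3} + \frac{1}{m}$ ($J{\left(m,q \right)} = \left(-2\right) \frac{1}{3} + \frac{1}{m} = - \frac{2}{3} + \frac{1}{m}$)
$v = -4$ ($v = -1 - 3 = -4$)
$O{\left(o \right)} = \frac{1}{\frac{4}{3} + \frac{1}{o}}$ ($O{\left(o \right)} = \frac{1}{2 - \left(\frac{2}{3} - \frac{1}{o}\right)} = \frac{1}{\frac{4}{3} + \frac{1}{o}}$)
$- 42 \left(-3\right) \left(-2\right) 6 O{\left(v \right)} = - 42 \left(-3\right) \left(-2\right) 6 \cdot 3 \left(-4\right) \frac{1}{3 + 4 \left(-4\right)} = - 42 \cdot 6 \cdot 6 \cdot 3 \left(-4\right) \frac{1}{3 - 16} = \left(-42\right) 36 \cdot 3 \left(-4\right) \frac{1}{-13} = - 1512 \cdot 3 \left(-4\right) \left(- \frac{1}{13}\right) = \left(-1512\right) \frac{12}{13} = - \frac{18144}{13}$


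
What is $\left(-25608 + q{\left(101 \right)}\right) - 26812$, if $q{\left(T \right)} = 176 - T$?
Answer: $-52345$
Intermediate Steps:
$\left(-25608 + q{\left(101 \right)}\right) - 26812 = \left(-25608 + \left(176 - 101\right)\right) - 26812 = \left(-25608 + 75\right) - 26812 = -25533 - 26812 = -52345$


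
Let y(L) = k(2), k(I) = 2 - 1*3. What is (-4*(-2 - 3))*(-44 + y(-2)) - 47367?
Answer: -48267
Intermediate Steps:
k(I) = -1 (k(I) = 2 - 3 = -1)
y(L) = -1
(-4*(-2 - 3))*(-44 + y(-2)) - 47367 = (-4*(-2 - 3))*(-44 - 1) - 47367 = -4*(-5)*(-45) - 47367 = 20*(-45) - 47367 = -900 - 47367 = -48267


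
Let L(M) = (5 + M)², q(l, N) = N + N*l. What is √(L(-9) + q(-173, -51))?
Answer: 26*√13 ≈ 93.744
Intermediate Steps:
√(L(-9) + q(-173, -51)) = √((5 - 9)² - 51*(1 - 173)) = √((-4)² - 51*(-172)) = √(16 + 8772) = √8788 = 26*√13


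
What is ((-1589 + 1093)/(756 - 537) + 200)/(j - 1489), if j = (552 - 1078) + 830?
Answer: -43304/259515 ≈ -0.16687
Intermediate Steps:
j = 304 (j = -526 + 830 = 304)
((-1589 + 1093)/(756 - 537) + 200)/(j - 1489) = ((-1589 + 1093)/(756 - 537) + 200)/(304 - 1489) = (-496/219 + 200)/(-1185) = (-496*1/219 + 200)*(-1/1185) = (-496/219 + 200)*(-1/1185) = (43304/219)*(-1/1185) = -43304/259515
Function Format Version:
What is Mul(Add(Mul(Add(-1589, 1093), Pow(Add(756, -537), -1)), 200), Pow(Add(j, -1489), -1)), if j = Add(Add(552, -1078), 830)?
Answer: Rational(-43304, 259515) ≈ -0.16687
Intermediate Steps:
j = 304 (j = Add(-526, 830) = 304)
Mul(Add(Mul(Add(-1589, 1093), Pow(Add(756, -537), -1)), 200), Pow(Add(j, -1489), -1)) = Mul(Add(Mul(Add(-1589, 1093), Pow(Add(756, -537), -1)), 200), Pow(Add(304, -1489), -1)) = Mul(Add(Mul(-496, Pow(219, -1)), 200), Pow(-1185, -1)) = Mul(Add(Mul(-496, Rational(1, 219)), 200), Rational(-1, 1185)) = Mul(Add(Rational(-496, 219), 200), Rational(-1, 1185)) = Mul(Rational(43304, 219), Rational(-1, 1185)) = Rational(-43304, 259515)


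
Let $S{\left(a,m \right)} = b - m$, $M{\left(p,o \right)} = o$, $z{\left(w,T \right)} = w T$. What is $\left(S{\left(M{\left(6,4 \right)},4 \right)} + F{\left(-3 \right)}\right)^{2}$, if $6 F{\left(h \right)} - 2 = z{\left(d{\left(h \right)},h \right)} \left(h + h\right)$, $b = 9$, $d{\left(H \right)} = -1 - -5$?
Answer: $\frac{2704}{9} \approx 300.44$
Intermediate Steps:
$d{\left(H \right)} = 4$ ($d{\left(H \right)} = -1 + 5 = 4$)
$z{\left(w,T \right)} = T w$
$F{\left(h \right)} = \frac{1}{3} + \frac{4 h^{2}}{3}$ ($F{\left(h \right)} = \frac{1}{3} + \frac{h 4 \left(h + h\right)}{6} = \frac{1}{3} + \frac{4 h 2 h}{6} = \frac{1}{3} + \frac{8 h^{2}}{6} = \frac{1}{3} + \frac{4 h^{2}}{3}$)
$S{\left(a,m \right)} = 9 - m$
$\left(S{\left(M{\left(6,4 \right)},4 \right)} + F{\left(-3 \right)}\right)^{2} = \left(\left(9 - 4\right) + \left(\frac{1}{3} + \frac{4 \left(-3\right)^{2}}{3}\right)\right)^{2} = \left(\left(9 - 4\right) + \left(\frac{1}{3} + \frac{4}{3} \cdot 9\right)\right)^{2} = \left(5 + \left(\frac{1}{3} + 12\right)\right)^{2} = \left(5 + \frac{37}{3}\right)^{2} = \left(\frac{52}{3}\right)^{2} = \frac{2704}{9}$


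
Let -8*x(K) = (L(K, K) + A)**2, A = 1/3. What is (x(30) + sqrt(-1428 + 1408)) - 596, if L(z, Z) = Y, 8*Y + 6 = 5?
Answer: -2746393/4608 + 2*I*sqrt(5) ≈ -596.01 + 4.4721*I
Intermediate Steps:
A = 1/3 ≈ 0.33333
Y = -1/8 (Y = -3/4 + (1/8)*5 = -3/4 + 5/8 = -1/8 ≈ -0.12500)
L(z, Z) = -1/8
x(K) = -25/4608 (x(K) = -(-1/8 + 1/3)**2/8 = -(5/24)**2/8 = -1/8*25/576 = -25/4608)
(x(30) + sqrt(-1428 + 1408)) - 596 = (-25/4608 + sqrt(-1428 + 1408)) - 596 = (-25/4608 + sqrt(-20)) - 596 = (-25/4608 + 2*I*sqrt(5)) - 596 = -2746393/4608 + 2*I*sqrt(5)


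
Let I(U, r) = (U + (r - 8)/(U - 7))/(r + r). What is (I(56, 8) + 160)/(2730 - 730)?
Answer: 327/4000 ≈ 0.081750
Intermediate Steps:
I(U, r) = (U + (-8 + r)/(-7 + U))/(2*r) (I(U, r) = (U + (-8 + r)/(-7 + U))/((2*r)) = (U + (-8 + r)/(-7 + U))*(1/(2*r)) = (U + (-8 + r)/(-7 + U))/(2*r))
(I(56, 8) + 160)/(2730 - 730) = ((½)*(-8 + 8 + 56² - 7*56)/(8*(-7 + 56)) + 160)/(2730 - 730) = ((½)*(⅛)*(-8 + 8 + 3136 - 392)/49 + 160)/2000 = ((½)*(⅛)*(1/49)*2744 + 160)*(1/2000) = (7/2 + 160)*(1/2000) = (327/2)*(1/2000) = 327/4000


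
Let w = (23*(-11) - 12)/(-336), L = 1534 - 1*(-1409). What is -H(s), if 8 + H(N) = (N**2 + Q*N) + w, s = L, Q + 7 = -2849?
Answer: -86027353/336 ≈ -2.5603e+5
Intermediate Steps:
Q = -2856 (Q = -7 - 2849 = -2856)
L = 2943 (L = 1534 + 1409 = 2943)
s = 2943
w = 265/336 (w = (-253 - 12)*(-1/336) = -265*(-1/336) = 265/336 ≈ 0.78869)
H(N) = -2423/336 + N**2 - 2856*N (H(N) = -8 + ((N**2 - 2856*N) + 265/336) = -8 + (265/336 + N**2 - 2856*N) = -2423/336 + N**2 - 2856*N)
-H(s) = -(-2423/336 + 2943**2 - 2856*2943) = -(-2423/336 + 8661249 - 8405208) = -1*86027353/336 = -86027353/336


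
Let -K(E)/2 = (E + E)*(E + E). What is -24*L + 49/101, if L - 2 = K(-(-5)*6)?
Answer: 17448001/101 ≈ 1.7275e+5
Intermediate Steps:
K(E) = -8*E**2 (K(E) = -2*(E + E)*(E + E) = -2*2*E*2*E = -8*E**2)
L = -7198 (L = 2 - 8*(-(-5)*6)**2 = 2 - 8*(-1*(-30))**2 = 2 - 8*30**2 = 2 - 8*900 = 2 - 7200 = -7198)
-24*L + 49/101 = -24*(-7198) + 49/101 = 172752 + 49*(1/101) = 172752 + 49/101 = 17448001/101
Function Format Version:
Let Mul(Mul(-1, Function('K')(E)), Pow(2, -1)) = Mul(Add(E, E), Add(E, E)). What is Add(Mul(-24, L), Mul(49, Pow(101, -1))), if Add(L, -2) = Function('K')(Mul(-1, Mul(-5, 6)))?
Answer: Rational(17448001, 101) ≈ 1.7275e+5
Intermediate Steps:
Function('K')(E) = Mul(-8, Pow(E, 2)) (Function('K')(E) = Mul(-2, Mul(Add(E, E), Add(E, E))) = Mul(-2, Mul(Mul(2, E), Mul(2, E))) = Mul(-2, Mul(4, Pow(E, 2))) = Mul(-8, Pow(E, 2)))
L = -7198 (L = Add(2, Mul(-8, Pow(Mul(-1, Mul(-5, 6)), 2))) = Add(2, Mul(-8, Pow(Mul(-1, -30), 2))) = Add(2, Mul(-8, Pow(30, 2))) = Add(2, Mul(-8, 900)) = Add(2, -7200) = -7198)
Add(Mul(-24, L), Mul(49, Pow(101, -1))) = Add(Mul(-24, -7198), Mul(49, Pow(101, -1))) = Add(172752, Mul(49, Rational(1, 101))) = Add(172752, Rational(49, 101)) = Rational(17448001, 101)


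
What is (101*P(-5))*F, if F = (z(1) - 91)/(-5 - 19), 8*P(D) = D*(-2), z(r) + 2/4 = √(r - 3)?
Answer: 30805/64 - 505*I*√2/96 ≈ 481.33 - 7.4394*I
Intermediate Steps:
z(r) = -½ + √(-3 + r) (z(r) = -½ + √(r - 3) = -½ + √(-3 + r))
P(D) = -D/4 (P(D) = (D*(-2))/8 = (-2*D)/8 = -D/4)
F = 61/16 - I*√2/24 (F = ((-½ + √(-3 + 1)) - 91)/(-5 - 19) = ((-½ + √(-2)) - 91)/(-24) = ((-½ + I*√2) - 91)*(-1/24) = (-183/2 + I*√2)*(-1/24) = 61/16 - I*√2/24 ≈ 3.8125 - 0.058926*I)
(101*P(-5))*F = (101*(-¼*(-5)))*(61/16 - I*√2/24) = (101*(5/4))*(61/16 - I*√2/24) = 505*(61/16 - I*√2/24)/4 = 30805/64 - 505*I*√2/96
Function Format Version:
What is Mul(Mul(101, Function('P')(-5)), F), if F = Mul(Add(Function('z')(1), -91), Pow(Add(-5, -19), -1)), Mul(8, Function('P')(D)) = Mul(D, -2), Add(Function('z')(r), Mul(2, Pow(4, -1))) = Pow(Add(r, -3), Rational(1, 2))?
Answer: Add(Rational(30805, 64), Mul(Rational(-505, 96), I, Pow(2, Rational(1, 2)))) ≈ Add(481.33, Mul(-7.4394, I))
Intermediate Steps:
Function('z')(r) = Add(Rational(-1, 2), Pow(Add(-3, r), Rational(1, 2))) (Function('z')(r) = Add(Rational(-1, 2), Pow(Add(r, -3), Rational(1, 2))) = Add(Rational(-1, 2), Pow(Add(-3, r), Rational(1, 2))))
Function('P')(D) = Mul(Rational(-1, 4), D) (Function('P')(D) = Mul(Rational(1, 8), Mul(D, -2)) = Mul(Rational(1, 8), Mul(-2, D)) = Mul(Rational(-1, 4), D))
F = Add(Rational(61, 16), Mul(Rational(-1, 24), I, Pow(2, Rational(1, 2)))) (F = Mul(Add(Add(Rational(-1, 2), Pow(Add(-3, 1), Rational(1, 2))), -91), Pow(Add(-5, -19), -1)) = Mul(Add(Add(Rational(-1, 2), Pow(-2, Rational(1, 2))), -91), Pow(-24, -1)) = Mul(Add(Add(Rational(-1, 2), Mul(I, Pow(2, Rational(1, 2)))), -91), Rational(-1, 24)) = Mul(Add(Rational(-183, 2), Mul(I, Pow(2, Rational(1, 2)))), Rational(-1, 24)) = Add(Rational(61, 16), Mul(Rational(-1, 24), I, Pow(2, Rational(1, 2)))) ≈ Add(3.8125, Mul(-0.058926, I)))
Mul(Mul(101, Function('P')(-5)), F) = Mul(Mul(101, Mul(Rational(-1, 4), -5)), Add(Rational(61, 16), Mul(Rational(-1, 24), I, Pow(2, Rational(1, 2))))) = Mul(Mul(101, Rational(5, 4)), Add(Rational(61, 16), Mul(Rational(-1, 24), I, Pow(2, Rational(1, 2))))) = Mul(Rational(505, 4), Add(Rational(61, 16), Mul(Rational(-1, 24), I, Pow(2, Rational(1, 2))))) = Add(Rational(30805, 64), Mul(Rational(-505, 96), I, Pow(2, Rational(1, 2))))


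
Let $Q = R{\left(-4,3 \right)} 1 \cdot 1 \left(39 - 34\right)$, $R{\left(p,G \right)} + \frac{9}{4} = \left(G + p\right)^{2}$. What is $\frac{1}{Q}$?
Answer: $- \frac{4}{25} \approx -0.16$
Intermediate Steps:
$R{\left(p,G \right)} = - \frac{9}{4} + \left(G + p\right)^{2}$
$Q = - \frac{25}{4}$ ($Q = \left(- \frac{9}{4} + \left(3 - 4\right)^{2}\right) 1 \cdot 1 \left(39 - 34\right) = \left(- \frac{9}{4} + \left(-1\right)^{2}\right) 1 \cdot 5 = \left(- \frac{9}{4} + 1\right) 1 \cdot 5 = \left(- \frac{5}{4}\right) 1 \cdot 5 = \left(- \frac{5}{4}\right) 5 = - \frac{25}{4} \approx -6.25$)
$\frac{1}{Q} = \frac{1}{- \frac{25}{4}} = - \frac{4}{25}$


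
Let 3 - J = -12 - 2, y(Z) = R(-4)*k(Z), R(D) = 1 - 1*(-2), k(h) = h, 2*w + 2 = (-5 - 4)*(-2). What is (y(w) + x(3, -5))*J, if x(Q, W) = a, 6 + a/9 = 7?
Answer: 561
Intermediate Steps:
w = 8 (w = -1 + ((-5 - 4)*(-2))/2 = -1 + (-9*(-2))/2 = -1 + (1/2)*18 = -1 + 9 = 8)
a = 9 (a = -54 + 9*7 = -54 + 63 = 9)
x(Q, W) = 9
R(D) = 3 (R(D) = 1 + 2 = 3)
y(Z) = 3*Z
J = 17 (J = 3 - (-12 - 2) = 3 - 1*(-14) = 3 + 14 = 17)
(y(w) + x(3, -5))*J = (3*8 + 9)*17 = (24 + 9)*17 = 33*17 = 561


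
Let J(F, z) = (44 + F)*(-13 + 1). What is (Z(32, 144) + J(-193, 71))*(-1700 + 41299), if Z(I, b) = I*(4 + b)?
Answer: 258343876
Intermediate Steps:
J(F, z) = -528 - 12*F (J(F, z) = (44 + F)*(-12) = -528 - 12*F)
(Z(32, 144) + J(-193, 71))*(-1700 + 41299) = (32*(4 + 144) + (-528 - 12*(-193)))*(-1700 + 41299) = (32*148 + (-528 + 2316))*39599 = (4736 + 1788)*39599 = 6524*39599 = 258343876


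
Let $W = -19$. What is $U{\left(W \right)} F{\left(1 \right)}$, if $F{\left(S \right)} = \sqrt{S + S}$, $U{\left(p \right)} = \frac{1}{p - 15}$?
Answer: $- \frac{\sqrt{2}}{34} \approx -0.041595$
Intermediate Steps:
$U{\left(p \right)} = \frac{1}{-15 + p}$
$F{\left(S \right)} = \sqrt{2} \sqrt{S}$ ($F{\left(S \right)} = \sqrt{2 S} = \sqrt{2} \sqrt{S}$)
$U{\left(W \right)} F{\left(1 \right)} = \frac{\sqrt{2} \sqrt{1}}{-15 - 19} = \frac{\sqrt{2} \cdot 1}{-34} = - \frac{\sqrt{2}}{34}$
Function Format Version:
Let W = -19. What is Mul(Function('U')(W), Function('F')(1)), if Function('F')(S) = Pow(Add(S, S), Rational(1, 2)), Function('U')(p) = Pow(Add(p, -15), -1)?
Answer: Mul(Rational(-1, 34), Pow(2, Rational(1, 2))) ≈ -0.041595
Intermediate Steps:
Function('U')(p) = Pow(Add(-15, p), -1)
Function('F')(S) = Mul(Pow(2, Rational(1, 2)), Pow(S, Rational(1, 2))) (Function('F')(S) = Pow(Mul(2, S), Rational(1, 2)) = Mul(Pow(2, Rational(1, 2)), Pow(S, Rational(1, 2))))
Mul(Function('U')(W), Function('F')(1)) = Mul(Pow(Add(-15, -19), -1), Mul(Pow(2, Rational(1, 2)), Pow(1, Rational(1, 2)))) = Mul(Pow(-34, -1), Mul(Pow(2, Rational(1, 2)), 1)) = Mul(Rational(-1, 34), Pow(2, Rational(1, 2)))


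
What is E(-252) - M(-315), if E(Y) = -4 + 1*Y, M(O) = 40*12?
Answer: -736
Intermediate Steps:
M(O) = 480
E(Y) = -4 + Y
E(-252) - M(-315) = (-4 - 252) - 1*480 = -256 - 480 = -736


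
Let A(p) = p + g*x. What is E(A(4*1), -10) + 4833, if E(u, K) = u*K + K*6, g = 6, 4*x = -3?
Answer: 4778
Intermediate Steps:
x = -3/4 (x = (1/4)*(-3) = -3/4 ≈ -0.75000)
A(p) = -9/2 + p (A(p) = p + 6*(-3/4) = p - 9/2 = -9/2 + p)
E(u, K) = 6*K + K*u (E(u, K) = K*u + 6*K = 6*K + K*u)
E(A(4*1), -10) + 4833 = -10*(6 + (-9/2 + 4*1)) + 4833 = -10*(6 + (-9/2 + 4)) + 4833 = -10*(6 - 1/2) + 4833 = -10*11/2 + 4833 = -55 + 4833 = 4778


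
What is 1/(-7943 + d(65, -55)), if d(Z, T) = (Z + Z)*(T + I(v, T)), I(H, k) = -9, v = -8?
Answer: -1/16263 ≈ -6.1489e-5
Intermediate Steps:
d(Z, T) = 2*Z*(-9 + T) (d(Z, T) = (Z + Z)*(T - 9) = (2*Z)*(-9 + T) = 2*Z*(-9 + T))
1/(-7943 + d(65, -55)) = 1/(-7943 + 2*65*(-9 - 55)) = 1/(-7943 + 2*65*(-64)) = 1/(-7943 - 8320) = 1/(-16263) = -1/16263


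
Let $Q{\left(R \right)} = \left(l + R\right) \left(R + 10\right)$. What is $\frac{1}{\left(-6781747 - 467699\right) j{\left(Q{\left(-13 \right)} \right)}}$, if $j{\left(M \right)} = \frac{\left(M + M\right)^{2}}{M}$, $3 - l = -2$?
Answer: $- \frac{1}{695946816} \approx -1.4369 \cdot 10^{-9}$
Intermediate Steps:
$l = 5$ ($l = 3 - -2 = 3 + 2 = 5$)
$Q{\left(R \right)} = \left(5 + R\right) \left(10 + R\right)$ ($Q{\left(R \right)} = \left(5 + R\right) \left(R + 10\right) = \left(5 + R\right) \left(10 + R\right)$)
$j{\left(M \right)} = 4 M$ ($j{\left(M \right)} = \frac{\left(2 M\right)^{2}}{M} = \frac{4 M^{2}}{M} = 4 M$)
$\frac{1}{\left(-6781747 - 467699\right) j{\left(Q{\left(-13 \right)} \right)}} = \frac{1}{\left(-6781747 - 467699\right) 4 \left(50 + \left(-13\right)^{2} + 15 \left(-13\right)\right)} = \frac{1}{\left(-7249446\right) 4 \left(50 + 169 - 195\right)} = - \frac{1}{7249446 \cdot 4 \cdot 24} = - \frac{1}{7249446 \cdot 96} = \left(- \frac{1}{7249446}\right) \frac{1}{96} = - \frac{1}{695946816}$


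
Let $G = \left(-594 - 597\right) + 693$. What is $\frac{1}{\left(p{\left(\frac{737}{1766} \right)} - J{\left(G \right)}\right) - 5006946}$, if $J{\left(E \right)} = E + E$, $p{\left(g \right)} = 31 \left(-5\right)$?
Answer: $- \frac{1}{5006105} \approx -1.9976 \cdot 10^{-7}$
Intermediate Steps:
$p{\left(g \right)} = -155$
$G = -498$ ($G = -1191 + 693 = -498$)
$J{\left(E \right)} = 2 E$
$\frac{1}{\left(p{\left(\frac{737}{1766} \right)} - J{\left(G \right)}\right) - 5006946} = \frac{1}{\left(-155 - 2 \left(-498\right)\right) - 5006946} = \frac{1}{\left(-155 - -996\right) - 5006946} = \frac{1}{\left(-155 + 996\right) - 5006946} = \frac{1}{841 - 5006946} = \frac{1}{-5006105} = - \frac{1}{5006105}$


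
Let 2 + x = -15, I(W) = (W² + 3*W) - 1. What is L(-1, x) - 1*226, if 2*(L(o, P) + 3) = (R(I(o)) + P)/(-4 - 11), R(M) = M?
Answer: -685/3 ≈ -228.33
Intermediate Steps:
I(W) = -1 + W² + 3*W
x = -17 (x = -2 - 15 = -17)
L(o, P) = -89/30 - o/10 - P/30 - o²/30 (L(o, P) = -3 + (((-1 + o² + 3*o) + P)/(-4 - 11))/2 = -3 + ((-1 + P + o² + 3*o)/(-15))/2 = -3 + ((-1 + P + o² + 3*o)*(-1/15))/2 = -3 + (1/15 - o/5 - P/15 - o²/15)/2 = -3 + (1/30 - o/10 - P/30 - o²/30) = -89/30 - o/10 - P/30 - o²/30)
L(-1, x) - 1*226 = (-89/30 - ⅒*(-1) - 1/30*(-17) - 1/30*(-1)²) - 1*226 = (-89/30 + ⅒ + 17/30 - 1/30*1) - 226 = (-89/30 + ⅒ + 17/30 - 1/30) - 226 = -7/3 - 226 = -685/3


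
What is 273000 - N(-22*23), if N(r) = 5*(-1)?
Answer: 273005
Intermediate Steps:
N(r) = -5
273000 - N(-22*23) = 273000 - 1*(-5) = 273000 + 5 = 273005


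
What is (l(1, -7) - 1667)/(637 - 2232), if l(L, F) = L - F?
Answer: 1659/1595 ≈ 1.0401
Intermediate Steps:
(l(1, -7) - 1667)/(637 - 2232) = ((1 - 1*(-7)) - 1667)/(637 - 2232) = ((1 + 7) - 1667)/(-1595) = (8 - 1667)*(-1/1595) = -1659*(-1/1595) = 1659/1595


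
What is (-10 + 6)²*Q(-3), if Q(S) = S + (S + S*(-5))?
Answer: 144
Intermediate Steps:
Q(S) = -3*S (Q(S) = S + (S - 5*S) = S - 4*S = -3*S)
(-10 + 6)²*Q(-3) = (-10 + 6)²*(-3*(-3)) = (-4)²*9 = 16*9 = 144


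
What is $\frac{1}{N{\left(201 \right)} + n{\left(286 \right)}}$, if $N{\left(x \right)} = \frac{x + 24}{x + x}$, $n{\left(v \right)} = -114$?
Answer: $- \frac{134}{15201} \approx -0.0088152$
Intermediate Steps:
$N{\left(x \right)} = \frac{24 + x}{2 x}$
$\frac{1}{N{\left(201 \right)} + n{\left(286 \right)}} = \frac{1}{\frac{24 + 201}{2 \cdot 201} - 114} = \frac{1}{\frac{1}{2} \cdot \frac{1}{201} \cdot 225 - 114} = \frac{1}{\frac{75}{134} - 114} = \frac{1}{- \frac{15201}{134}} = - \frac{134}{15201}$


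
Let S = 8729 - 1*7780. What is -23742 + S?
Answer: -22793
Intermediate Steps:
S = 949 (S = 8729 - 7780 = 949)
-23742 + S = -23742 + 949 = -22793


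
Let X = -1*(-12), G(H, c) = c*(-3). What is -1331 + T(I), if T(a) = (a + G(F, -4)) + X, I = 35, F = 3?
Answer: -1272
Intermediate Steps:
G(H, c) = -3*c
X = 12
T(a) = 24 + a (T(a) = (a - 3*(-4)) + 12 = (a + 12) + 12 = (12 + a) + 12 = 24 + a)
-1331 + T(I) = -1331 + (24 + 35) = -1331 + 59 = -1272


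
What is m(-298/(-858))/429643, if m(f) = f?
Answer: 149/184316847 ≈ 8.0839e-7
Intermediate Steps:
m(-298/(-858))/429643 = -298/(-858)/429643 = -298*(-1/858)*(1/429643) = (149/429)*(1/429643) = 149/184316847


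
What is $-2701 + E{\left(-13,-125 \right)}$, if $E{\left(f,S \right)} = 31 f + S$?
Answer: $-3229$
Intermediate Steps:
$E{\left(f,S \right)} = S + 31 f$
$-2701 + E{\left(-13,-125 \right)} = -2701 + \left(-125 + 31 \left(-13\right)\right) = -2701 - 528 = -3229$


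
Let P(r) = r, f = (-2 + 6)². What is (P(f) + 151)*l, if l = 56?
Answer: 9352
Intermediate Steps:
f = 16 (f = 4² = 16)
(P(f) + 151)*l = (16 + 151)*56 = 167*56 = 9352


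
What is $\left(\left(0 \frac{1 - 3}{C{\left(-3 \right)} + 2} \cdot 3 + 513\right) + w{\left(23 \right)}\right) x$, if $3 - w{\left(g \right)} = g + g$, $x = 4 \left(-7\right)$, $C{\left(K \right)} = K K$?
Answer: $-13160$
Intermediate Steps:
$C{\left(K \right)} = K^{2}$
$x = -28$
$w{\left(g \right)} = 3 - 2 g$ ($w{\left(g \right)} = 3 - \left(g + g\right) = 3 - 2 g$)
$\left(\left(0 \frac{1 - 3}{C{\left(-3 \right)} + 2} \cdot 3 + 513\right) + w{\left(23 \right)}\right) x = \left(\left(0 \frac{1 - 3}{\left(-3\right)^{2} + 2} \cdot 3 + 513\right) + \left(3 - 46\right)\right) \left(-28\right) = \left(\left(0 \left(- \frac{2}{9 + 2}\right) 3 + 513\right) + \left(3 - 46\right)\right) \left(-28\right) = \left(\left(0 \left(- \frac{2}{11}\right) 3 + 513\right) - 43\right) \left(-28\right) = \left(\left(0 \cdot 3 + 513\right) - 43\right) \left(-28\right) = \left(\left(0 + 513\right) - 43\right) \left(-28\right) = \left(513 - 43\right) \left(-28\right) = 470 \left(-28\right) = -13160$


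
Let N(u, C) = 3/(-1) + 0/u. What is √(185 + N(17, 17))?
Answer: √182 ≈ 13.491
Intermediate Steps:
N(u, C) = -3 (N(u, C) = 3*(-1) + 0 = -3 + 0 = -3)
√(185 + N(17, 17)) = √(185 - 3) = √182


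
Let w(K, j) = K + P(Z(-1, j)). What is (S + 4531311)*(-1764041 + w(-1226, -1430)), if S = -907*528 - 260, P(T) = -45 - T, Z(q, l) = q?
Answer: -7153313795205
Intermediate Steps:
S = -479156 (S = -478896 - 260 = -479156)
w(K, j) = -44 + K (w(K, j) = K + (-45 - 1*(-1)) = K + (-45 + 1) = K - 44 = -44 + K)
(S + 4531311)*(-1764041 + w(-1226, -1430)) = (-479156 + 4531311)*(-1764041 + (-44 - 1226)) = 4052155*(-1764041 - 1270) = 4052155*(-1765311) = -7153313795205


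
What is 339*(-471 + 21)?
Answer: -152550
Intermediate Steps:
339*(-471 + 21) = 339*(-450) = -152550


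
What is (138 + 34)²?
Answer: 29584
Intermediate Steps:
(138 + 34)² = 172² = 29584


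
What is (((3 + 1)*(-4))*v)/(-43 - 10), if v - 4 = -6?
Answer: -32/53 ≈ -0.60377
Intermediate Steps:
v = -2 (v = 4 - 6 = -2)
(((3 + 1)*(-4))*v)/(-43 - 10) = (((3 + 1)*(-4))*(-2))/(-43 - 10) = ((4*(-4))*(-2))/(-53) = -16*(-2)*(-1/53) = 32*(-1/53) = -32/53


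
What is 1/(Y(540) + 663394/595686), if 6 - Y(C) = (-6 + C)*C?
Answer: -297843/85883888725 ≈ -3.4680e-6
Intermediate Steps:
Y(C) = 6 - C*(-6 + C) (Y(C) = 6 - (-6 + C)*C = 6 - C*(-6 + C))
1/(Y(540) + 663394/595686) = 1/((6 - 1*540**2 + 6*540) + 663394/595686) = 1/((6 - 1*291600 + 3240) + 663394*(1/595686)) = 1/((6 - 291600 + 3240) + 331697/297843) = 1/(-288354 + 331697/297843) = 1/(-85883888725/297843) = -297843/85883888725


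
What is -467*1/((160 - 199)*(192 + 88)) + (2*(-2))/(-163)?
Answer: 119801/1779960 ≈ 0.067305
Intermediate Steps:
-467*1/((160 - 199)*(192 + 88)) + (2*(-2))/(-163) = -467/((-39*280)) - 4*(-1/163) = -467/(-10920) + 4/163 = -467*(-1/10920) + 4/163 = 467/10920 + 4/163 = 119801/1779960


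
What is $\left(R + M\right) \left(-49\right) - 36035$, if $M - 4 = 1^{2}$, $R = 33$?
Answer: $-37897$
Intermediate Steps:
$M = 5$ ($M = 4 + 1^{2} = 4 + 1 = 5$)
$\left(R + M\right) \left(-49\right) - 36035 = \left(33 + 5\right) \left(-49\right) - 36035 = 38 \left(-49\right) - 36035 = -1862 - 36035 = -37897$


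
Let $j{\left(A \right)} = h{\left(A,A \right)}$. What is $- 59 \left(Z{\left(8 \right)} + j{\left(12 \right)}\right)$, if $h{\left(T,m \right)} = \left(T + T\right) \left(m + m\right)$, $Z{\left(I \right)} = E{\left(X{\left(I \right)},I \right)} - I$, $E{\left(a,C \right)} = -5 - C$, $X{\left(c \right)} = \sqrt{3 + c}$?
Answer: $-32745$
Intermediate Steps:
$Z{\left(I \right)} = -5 - 2 I$ ($Z{\left(I \right)} = \left(-5 - I\right) - I = -5 - 2 I$)
$h{\left(T,m \right)} = 4 T m$ ($h{\left(T,m \right)} = 2 T 2 m = 4 T m$)
$j{\left(A \right)} = 4 A^{2}$ ($j{\left(A \right)} = 4 A A = 4 A^{2}$)
$- 59 \left(Z{\left(8 \right)} + j{\left(12 \right)}\right) = - 59 \left(\left(-5 - 16\right) + 4 \cdot 12^{2}\right) = - 59 \left(\left(-5 - 16\right) + 4 \cdot 144\right) = - 59 \left(-21 + 576\right) = \left(-59\right) 555 = -32745$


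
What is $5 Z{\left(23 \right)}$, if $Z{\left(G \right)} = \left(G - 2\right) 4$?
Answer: $420$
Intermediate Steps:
$Z{\left(G \right)} = -8 + 4 G$ ($Z{\left(G \right)} = \left(-2 + G\right) 4 = -8 + 4 G$)
$5 Z{\left(23 \right)} = 5 \left(-8 + 4 \cdot 23\right) = 5 \left(-8 + 92\right) = 5 \cdot 84 = 420$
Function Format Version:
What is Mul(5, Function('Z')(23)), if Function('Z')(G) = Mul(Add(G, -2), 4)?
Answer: 420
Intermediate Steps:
Function('Z')(G) = Add(-8, Mul(4, G)) (Function('Z')(G) = Mul(Add(-2, G), 4) = Add(-8, Mul(4, G)))
Mul(5, Function('Z')(23)) = Mul(5, Add(-8, Mul(4, 23))) = Mul(5, Add(-8, 92)) = Mul(5, 84) = 420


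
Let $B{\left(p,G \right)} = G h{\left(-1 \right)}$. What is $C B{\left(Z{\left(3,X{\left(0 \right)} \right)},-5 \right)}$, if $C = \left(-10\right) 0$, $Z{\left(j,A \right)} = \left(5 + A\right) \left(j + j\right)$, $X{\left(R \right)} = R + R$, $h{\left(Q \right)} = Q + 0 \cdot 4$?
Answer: $0$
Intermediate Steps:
$h{\left(Q \right)} = Q$ ($h{\left(Q \right)} = Q + 0 = Q$)
$X{\left(R \right)} = 2 R$
$Z{\left(j,A \right)} = 2 j \left(5 + A\right)$ ($Z{\left(j,A \right)} = \left(5 + A\right) 2 j = 2 j \left(5 + A\right)$)
$B{\left(p,G \right)} = - G$ ($B{\left(p,G \right)} = G \left(-1\right) = - G$)
$C = 0$
$C B{\left(Z{\left(3,X{\left(0 \right)} \right)},-5 \right)} = 0 \left(\left(-1\right) \left(-5\right)\right) = 0 \cdot 5 = 0$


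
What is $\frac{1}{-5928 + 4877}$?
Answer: $- \frac{1}{1051} \approx -0.00095147$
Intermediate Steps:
$\frac{1}{-5928 + 4877} = \frac{1}{-1051} = - \frac{1}{1051}$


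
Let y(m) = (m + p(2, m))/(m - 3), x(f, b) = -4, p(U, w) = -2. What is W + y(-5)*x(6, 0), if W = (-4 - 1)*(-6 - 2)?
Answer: 73/2 ≈ 36.500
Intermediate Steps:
y(m) = (-2 + m)/(-3 + m) (y(m) = (m - 2)/(m - 3) = (-2 + m)/(-3 + m))
W = 40 (W = -5*(-8) = 40)
W + y(-5)*x(6, 0) = 40 + ((-2 - 5)/(-3 - 5))*(-4) = 40 + (-7/(-8))*(-4) = 40 - 1/8*(-7)*(-4) = 40 + (7/8)*(-4) = 40 - 7/2 = 73/2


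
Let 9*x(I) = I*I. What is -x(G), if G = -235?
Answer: -55225/9 ≈ -6136.1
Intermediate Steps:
x(I) = I²/9 (x(I) = (I*I)/9 = I²/9)
-x(G) = -(-235)²/9 = -55225/9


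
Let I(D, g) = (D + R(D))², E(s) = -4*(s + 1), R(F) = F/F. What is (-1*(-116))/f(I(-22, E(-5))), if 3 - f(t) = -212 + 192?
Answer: 116/23 ≈ 5.0435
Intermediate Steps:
R(F) = 1
E(s) = -4 - 4*s (E(s) = -4*(1 + s) = -4 - 4*s)
I(D, g) = (1 + D)² (I(D, g) = (D + 1)² = (1 + D)²)
f(t) = 23 (f(t) = 3 - (-212 + 192) = 3 - 1*(-20) = 3 + 20 = 23)
(-1*(-116))/f(I(-22, E(-5))) = -1*(-116)/23 = 116*(1/23) = 116/23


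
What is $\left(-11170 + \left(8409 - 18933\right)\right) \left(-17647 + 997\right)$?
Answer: $361205100$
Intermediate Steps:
$\left(-11170 + \left(8409 - 18933\right)\right) \left(-17647 + 997\right) = \left(-11170 - 10524\right) \left(-16650\right) = \left(-21694\right) \left(-16650\right) = 361205100$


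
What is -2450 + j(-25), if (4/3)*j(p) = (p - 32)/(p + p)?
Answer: -489829/200 ≈ -2449.1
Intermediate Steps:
j(p) = 3*(-32 + p)/(8*p) (j(p) = 3*((p - 32)/(p + p))/4 = 3*((-32 + p)/((2*p)))/4 = 3*((-32 + p)*(1/(2*p)))/4 = 3*((-32 + p)/(2*p))/4 = 3*(-32 + p)/(8*p))
-2450 + j(-25) = -2450 + (3/8 - 12/(-25)) = -2450 + (3/8 - 12*(-1/25)) = -2450 + (3/8 + 12/25) = -2450 + 171/200 = -489829/200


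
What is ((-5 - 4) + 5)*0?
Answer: 0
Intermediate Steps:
((-5 - 4) + 5)*0 = (-9 + 5)*0 = -4*0 = 0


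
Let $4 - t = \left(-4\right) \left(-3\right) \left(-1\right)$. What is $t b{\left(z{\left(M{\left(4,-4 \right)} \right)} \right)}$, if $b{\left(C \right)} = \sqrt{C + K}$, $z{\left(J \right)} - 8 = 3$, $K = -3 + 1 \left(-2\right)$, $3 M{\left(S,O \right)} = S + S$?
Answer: $16 \sqrt{6} \approx 39.192$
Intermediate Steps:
$M{\left(S,O \right)} = \frac{2 S}{3}$ ($M{\left(S,O \right)} = \frac{S + S}{3} = \frac{2 S}{3}$)
$K = -5$ ($K = -3 - 2 = -5$)
$z{\left(J \right)} = 11$ ($z{\left(J \right)} = 8 + 3 = 11$)
$t = 16$ ($t = 4 - \left(-4\right) \left(-3\right) \left(-1\right) = 4 - 12 \left(-1\right) = 4 - -12 = 4 + 12 = 16$)
$b{\left(C \right)} = \sqrt{-5 + C}$ ($b{\left(C \right)} = \sqrt{C - 5} = \sqrt{-5 + C}$)
$t b{\left(z{\left(M{\left(4,-4 \right)} \right)} \right)} = 16 \sqrt{-5 + 11} = 16 \sqrt{6}$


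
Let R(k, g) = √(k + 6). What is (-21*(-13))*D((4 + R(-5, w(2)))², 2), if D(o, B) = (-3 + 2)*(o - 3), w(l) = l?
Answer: -6006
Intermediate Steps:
R(k, g) = √(6 + k)
D(o, B) = 3 - o (D(o, B) = -(-3 + o) = 3 - o)
(-21*(-13))*D((4 + R(-5, w(2)))², 2) = (-21*(-13))*(3 - (4 + √(6 - 5))²) = 273*(3 - (4 + √1)²) = 273*(3 - (4 + 1)²) = 273*(3 - 1*5²) = 273*(3 - 1*25) = 273*(3 - 25) = 273*(-22) = -6006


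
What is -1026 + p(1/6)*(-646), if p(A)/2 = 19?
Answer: -25574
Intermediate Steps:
p(A) = 38 (p(A) = 2*19 = 38)
-1026 + p(1/6)*(-646) = -1026 + 38*(-646) = -1026 - 24548 = -25574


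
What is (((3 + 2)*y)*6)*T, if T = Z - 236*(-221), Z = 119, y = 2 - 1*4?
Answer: -3136500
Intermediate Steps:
y = -2 (y = 2 - 4 = -2)
T = 52275 (T = 119 - 236*(-221) = 119 + 52156 = 52275)
(((3 + 2)*y)*6)*T = (((3 + 2)*(-2))*6)*52275 = ((5*(-2))*6)*52275 = -10*6*52275 = -60*52275 = -3136500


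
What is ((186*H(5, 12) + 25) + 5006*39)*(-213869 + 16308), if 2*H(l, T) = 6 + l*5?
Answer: -39145131662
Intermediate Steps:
H(l, T) = 3 + 5*l/2 (H(l, T) = (6 + l*5)/2 = (6 + 5*l)/2 = 3 + 5*l/2)
((186*H(5, 12) + 25) + 5006*39)*(-213869 + 16308) = ((186*(3 + (5/2)*5) + 25) + 5006*39)*(-213869 + 16308) = ((186*(3 + 25/2) + 25) + 195234)*(-197561) = ((186*(31/2) + 25) + 195234)*(-197561) = ((2883 + 25) + 195234)*(-197561) = (2908 + 195234)*(-197561) = 198142*(-197561) = -39145131662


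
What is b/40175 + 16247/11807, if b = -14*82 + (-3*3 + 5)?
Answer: 639121561/474346225 ≈ 1.3474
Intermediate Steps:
b = -1152 (b = -1148 + (-9 + 5) = -1148 - 4 = -1152)
b/40175 + 16247/11807 = -1152/40175 + 16247/11807 = 639121561/474346225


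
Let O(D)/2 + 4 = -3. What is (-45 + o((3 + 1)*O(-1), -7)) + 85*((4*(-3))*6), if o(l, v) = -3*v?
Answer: -6144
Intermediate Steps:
O(D) = -14 (O(D) = -8 + 2*(-3) = -8 - 6 = -14)
(-45 + o((3 + 1)*O(-1), -7)) + 85*((4*(-3))*6) = (-45 - 3*(-7)) + 85*((4*(-3))*6) = (-45 + 21) + 85*(-12*6) = -24 + 85*(-72) = -24 - 6120 = -6144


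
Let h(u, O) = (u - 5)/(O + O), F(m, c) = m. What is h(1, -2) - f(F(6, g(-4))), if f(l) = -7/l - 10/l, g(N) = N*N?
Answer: 23/6 ≈ 3.8333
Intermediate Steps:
g(N) = N²
f(l) = -17/l
h(u, O) = (-5 + u)/(2*O) (h(u, O) = (-5 + u)/((2*O)) = (-5 + u)*(1/(2*O)) = (-5 + u)/(2*O))
h(1, -2) - f(F(6, g(-4))) = (½)*(-5 + 1)/(-2) - (-17)/6 = (½)*(-½)*(-4) - (-17)/6 = 1 - 1*(-17/6) = 1 + 17/6 = 23/6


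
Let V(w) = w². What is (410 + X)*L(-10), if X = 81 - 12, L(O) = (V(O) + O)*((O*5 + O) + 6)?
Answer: -2327940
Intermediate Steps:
L(O) = (6 + 6*O)*(O + O²) (L(O) = (O² + O)*((O*5 + O) + 6) = (O + O²)*((5*O + O) + 6) = (O + O²)*(6*O + 6) = (O + O²)*(6 + 6*O) = (6 + 6*O)*(O + O²))
X = 69
(410 + X)*L(-10) = (410 + 69)*(6*(-10)*(1 + (-10)² + 2*(-10))) = 479*(6*(-10)*(1 + 100 - 20)) = 479*(6*(-10)*81) = 479*(-4860) = -2327940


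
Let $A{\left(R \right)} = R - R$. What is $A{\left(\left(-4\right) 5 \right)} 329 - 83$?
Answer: $-83$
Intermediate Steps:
$A{\left(R \right)} = 0$
$A{\left(\left(-4\right) 5 \right)} 329 - 83 = 0 \cdot 329 - 83 = 0 - 83 = -83$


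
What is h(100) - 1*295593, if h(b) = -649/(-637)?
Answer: -188292092/637 ≈ -2.9559e+5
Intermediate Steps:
h(b) = 649/637 (h(b) = -649*(-1/637) = 649/637)
h(100) - 1*295593 = 649/637 - 1*295593 = 649/637 - 295593 = -188292092/637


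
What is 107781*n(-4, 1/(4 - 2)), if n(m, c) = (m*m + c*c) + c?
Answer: 7221327/4 ≈ 1.8053e+6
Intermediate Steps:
n(m, c) = c + c² + m² (n(m, c) = (m² + c²) + c = (c² + m²) + c = c + c² + m²)
107781*n(-4, 1/(4 - 2)) = 107781*(1/(4 - 2) + (1/(4 - 2))² + (-4)²) = 107781*(1/2 + (1/2)² + 16) = 107781*(½ + (½)² + 16) = 107781*(½ + ¼ + 16) = 107781*(67/4) = 7221327/4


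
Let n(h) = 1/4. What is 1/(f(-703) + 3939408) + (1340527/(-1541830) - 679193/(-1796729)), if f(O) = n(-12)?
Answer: -21451856796942369289/43652593439997676310 ≈ -0.49142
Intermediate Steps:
n(h) = ¼
f(O) = ¼
1/(f(-703) + 3939408) + (1340527/(-1541830) - 679193/(-1796729)) = 1/(¼ + 3939408) + (1340527/(-1541830) - 679193/(-1796729)) = 1/(15757633/4) + (1340527*(-1/1541830) - 679193*(-1/1796729)) = 4/15757633 + (-1340527/1541830 + 679193/1796729) = 4/15757633 - 1361363592993/2770250674070 = -21451856796942369289/43652593439997676310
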